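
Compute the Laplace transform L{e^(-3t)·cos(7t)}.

L{e^(at)·cos(ωt)} = (s-a)/((s-a)² + ω²), so L{e^(-3t)·cos(7t)} = (s+3)/((s+3)² + 49)

Final answer: (s+3)/((s+3)² + 49)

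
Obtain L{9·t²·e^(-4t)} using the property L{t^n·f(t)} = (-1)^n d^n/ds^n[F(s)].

L{e^(-4t)} = 1/(s+4). d/ds[1/(s+4)] = -1/(s+4)². d²/ds²[1/(s+4)] = 2/(s+4)³. So L{t²·e^(-4t)} = (-1)² · 2/(s+4)³ = 2/(s+4)³. Then L{9·t²·e^(-4t)} = 9·2/(s+4)³ = 18/(s+4)³

Final answer: 18/(s+4)³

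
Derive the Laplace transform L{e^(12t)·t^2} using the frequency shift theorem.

L{e^(at)·t^n} = n!/(s-a)^(n+1), so L{e^(12t)·t^2} = 2/(s-12)^3

Final answer: 2/(s-12)^3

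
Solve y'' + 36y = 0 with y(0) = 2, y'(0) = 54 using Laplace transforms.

L{y''} + 36L{y} = 0. s²Y - 2s - 54 + 36Y = 0. Y(s² + 36) = 2s + 54. Y = (2s + 54)/(s² + 36). Inverting: y(t) = 2cos(6t) + 9sin(6t)

Final answer: y(t) = 2cos(6t) + 9sin(6t)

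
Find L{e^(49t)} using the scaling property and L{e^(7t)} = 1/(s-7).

Using L{f(at)} = (1/a)F(s/a) with a=7 and f(t) = e^(7t): L{e^(49t)} = (1/7) · 1/((s/7)-7) = (1/7) · 7/(s-49) = 1/(s-49)

Final answer: 1/(s-49)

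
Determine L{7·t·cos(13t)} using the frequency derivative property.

L{cos(13t)} = s/(s² + 169). Derivative: d/ds[s/(s² + 169)] = [(s² + 169) - s·2s]/(s² + 169)² = (169 - s²)/(s² + 169)². So L{t·cos(13t)} = -F'(s) = (s² - 169)/(s² + 169)². Then L{7·t·cos(13t)} = 7·(s² - 169)/(s² + 169)²

Final answer: 7·(s² - 169)/(s² + 169)²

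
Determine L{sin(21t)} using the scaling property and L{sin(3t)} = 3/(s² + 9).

Using L{f(at)} = (1/a)F(s/a) with a=7: L{sin(21t)} = (1/7) · 3/((s/7)² + 9) = (1/7) · 3·49/(s² + 441) = 21/(s² + 441)

Final answer: 21/(s² + 441)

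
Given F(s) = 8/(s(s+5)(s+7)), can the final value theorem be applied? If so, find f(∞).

Poles of sF(s) = 8/((s+5)(s+7)) are at s = -5 and s = -7, both in the left half-plane. Theorem applies. f(∞) = lim_{s→0} sF(s) = 8/(5·7) = 8/35

Final answer: 8/35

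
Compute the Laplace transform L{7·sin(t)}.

L{sin(ωt)} = ω/(s² + ω²), so L{sin(t)} = 1/(s² + 1). Then L{7·sin(t)} = 7·1/(s² + 1) = 7/(s² + 1)

Final answer: 7/(s² + 1)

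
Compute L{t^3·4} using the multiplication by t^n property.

L{4} = 4/s. d^1/ds^1[1/s] = -1/s². d^2/ds^2[1/s] = 2/s^3. d^3/ds^3[1/s] = -6/s^4. So L{t^3} = (-1)^{3}·-6/s^4 = 6/s^4. Then L{t^3·4} = 4·6/s^4 = 24/s^4

Final answer: 24/s^4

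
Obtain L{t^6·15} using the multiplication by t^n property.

L{15} = 15/s. d^1/ds^1[1/s] = -1/s². d^2/ds^2[1/s] = 2/s^3. d^3/ds^3[1/s] = -6/s^4. d^4/ds^4[1/s] = 24/s^5. d^5/ds^5[1/s] = -120/s^6. d^6/ds^6[1/s] = 720/s^7. So L{t^6} = (-1)^{6}·720/s^7 = 720/s^7. Then L{t^6·15} = 15·720/s^7 = 10800/s^7

Final answer: 10800/s^7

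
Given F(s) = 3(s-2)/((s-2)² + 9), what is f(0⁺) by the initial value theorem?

f(0⁺) = lim_{s→∞} sF(s) = lim_{s→∞} 3s(s-2)/((s-2)² + 9) = 3

Final answer: 3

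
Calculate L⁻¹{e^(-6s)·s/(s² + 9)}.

L⁻¹{s/(s² + 9)} = cos(3t). By the time shift theorem, L⁻¹{e^(-as)F(s)} = u(t-a)f(t-a) with a=6, so L⁻¹{e^(-6s)·s/(s² + 9)} = u(t-6)·cos(3(t-6))

Final answer: u(t-6)·cos(3(t-6))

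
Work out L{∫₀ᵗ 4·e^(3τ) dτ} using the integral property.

L{∫₀ᵗ f(τ)dτ} = F(s)/s with F(s) = 4/(s-3), so L{∫₀ᵗ 4·e^(3τ) dτ} = 4/(s(s-3))

Final answer: 4/(s(s-3))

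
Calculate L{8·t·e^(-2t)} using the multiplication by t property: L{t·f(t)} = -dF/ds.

Using L{t^n·e^(at)} = n!/(s-a)^(n+1), L{t·e^(-2t)} = 1/(s+2)^2, so L{8·t·e^(-2t)} = 8·1/(s+2)^2 = 8/(s+2)^2

Final answer: 8/(s+2)^2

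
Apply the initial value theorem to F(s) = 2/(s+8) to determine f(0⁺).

f(0⁺) = lim_{s→∞} s·2/(s+8) = lim_{s→∞} 2s/(s+8) = 2

Final answer: 2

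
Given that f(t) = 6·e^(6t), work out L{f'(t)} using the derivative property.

f(0) = 6, F(s) = 6/(s-6). L{f'(t)} = s·F(s) - f(0) = 6s/(s-6) - 6 = (6s - 6(s-6))/(s-6) = 36/(s-6)

Final answer: 36/(s-6)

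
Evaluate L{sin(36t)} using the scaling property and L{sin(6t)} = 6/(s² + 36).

Using L{f(at)} = (1/a)F(s/a) with a=6: L{sin(36t)} = (1/6) · 6/((s/6)² + 36) = (1/6) · 6·36/(s² + 1296) = 36/(s² + 1296)

Final answer: 36/(s² + 1296)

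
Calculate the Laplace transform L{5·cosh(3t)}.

L{cosh(ωt)} = s/(s² - ω²), so L{cosh(3t)} = s/(s² - 9). Then L{5·cosh(3t)} = 5·s/(s² - 9) = 5s/(s² - 9)

Final answer: 5s/(s² - 9)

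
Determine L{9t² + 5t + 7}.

L{9t² + 5t + 7} = 9·2/s³ + 5/s² + 7/s = 18/s³ + 5/s² + 7/s

Final answer: 18/s³ + 5/s² + 7/s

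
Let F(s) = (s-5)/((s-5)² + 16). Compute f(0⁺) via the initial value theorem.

f(0⁺) = lim_{s→∞} sF(s) = lim_{s→∞} s(s-5)/((s-5)² + 16) = 1

Final answer: 1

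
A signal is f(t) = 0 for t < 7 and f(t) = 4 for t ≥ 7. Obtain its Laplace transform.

f(t) = 4·u(t-7). L{u(t-7)} = e^(-7s)/s, so L{f(t)} = 4·e^(-7s)/s

Final answer: 4·e^(-7s)/s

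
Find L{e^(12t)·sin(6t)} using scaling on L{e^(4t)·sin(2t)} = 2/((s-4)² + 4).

Scaling with a=3: L{e^(12t)·sin(6t)} = (1/3) · 2/((s/3-4)² + 4). Simplifying: 6/((s-12)² + 36)

Final answer: 6/((s-12)² + 36)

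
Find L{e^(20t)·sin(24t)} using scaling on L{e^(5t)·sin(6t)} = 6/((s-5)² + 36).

Scaling with a=4: L{e^(20t)·sin(24t)} = (1/4) · 6/((s/4-5)² + 36). Simplifying: 24/((s-20)² + 576)

Final answer: 24/((s-20)² + 576)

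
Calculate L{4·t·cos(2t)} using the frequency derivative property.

L{cos(2t)} = s/(s² + 4). Derivative: d/ds[s/(s² + 4)] = [(s² + 4) - s·2s]/(s² + 4)² = (4 - s²)/(s² + 4)². So L{t·cos(2t)} = -F'(s) = (s² - 4)/(s² + 4)². Then L{4·t·cos(2t)} = 4·(s² - 4)/(s² + 4)²

Final answer: 4·(s² - 4)/(s² + 4)²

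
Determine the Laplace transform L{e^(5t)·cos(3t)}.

L{e^(at)·cos(ωt)} = (s-a)/((s-a)² + ω²), so L{e^(5t)·cos(3t)} = (s-5)/((s-5)² + 9)

Final answer: (s-5)/((s-5)² + 9)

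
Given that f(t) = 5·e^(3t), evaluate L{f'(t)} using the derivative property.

f(0) = 5, F(s) = 5/(s-3). L{f'(t)} = s·F(s) - f(0) = 5s/(s-3) - 5 = (5s - 5(s-3))/(s-3) = 15/(s-3)

Final answer: 15/(s-3)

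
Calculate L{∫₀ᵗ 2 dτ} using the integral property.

L{∫₀ᵗ f(τ)dτ} = F(s)/s with f(t) = 2. F(s) = 2/s, so L{∫₀ᵗ 2 dτ} = (2/s)/s = 2/s². (Check: ∫₀ᵗ 2 dτ = 2t.)

Final answer: 2/s²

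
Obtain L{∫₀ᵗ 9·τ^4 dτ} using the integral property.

L{∫₀ᵗ f(τ)dτ} = F(s)/s with f(t) = 9t^4. F(s) = 216/s^5, so L{∫₀ᵗ 9·τ^4 dτ} = (216/s^5)/s = 216/s^6. (Check: ∫₀ᵗ 9·τ^4 dτ = 9t^5/5.)

Final answer: 216/s^6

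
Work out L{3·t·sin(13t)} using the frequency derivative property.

L{sin(13t)} = 13/(s² + 169). By L{t·f(t)} = -F'(s): -d/ds[13/(s² + 169)] = -(13)·(-2s)/(s² + 169)² = 26s/(s² + 169)². Then L{3·t·sin(13t)} = 3·26s/(s² + 169)² = 78s/(s² + 169)²

Final answer: 78s/(s² + 169)²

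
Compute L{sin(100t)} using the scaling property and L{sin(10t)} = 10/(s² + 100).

Using L{f(at)} = (1/a)F(s/a) with a=10: L{sin(100t)} = (1/10) · 10/((s/10)² + 100) = (1/10) · 10·100/(s² + 10000) = 100/(s² + 10000)

Final answer: 100/(s² + 10000)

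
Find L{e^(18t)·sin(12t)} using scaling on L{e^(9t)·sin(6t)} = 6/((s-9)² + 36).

Scaling with a=2: L{e^(18t)·sin(12t)} = (1/2) · 6/((s/2-9)² + 36). Simplifying: 12/((s-18)² + 144)

Final answer: 12/((s-18)² + 144)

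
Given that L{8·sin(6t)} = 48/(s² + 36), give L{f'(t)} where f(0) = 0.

L{f'(t)} = s·F(s) - f(0) = s·48/(s² + 36) - 0 = 48s/(s² + 36)

Final answer: 48s/(s² + 36)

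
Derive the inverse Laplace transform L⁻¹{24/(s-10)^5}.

L⁻¹{n!/(s-a)^(n+1)} = t^n·e^(at), so L⁻¹{24/(s-10)^5} = t^4·e^(10t)

Final answer: t^4·e^(10t)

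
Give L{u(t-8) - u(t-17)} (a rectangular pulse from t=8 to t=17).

L{u(t-a)} = e^(-as)/s. L{u(t-8) - u(t-17)} = (e^(-8s) - e^(-17s))/s

Final answer: (e^(-8s) - e^(-17s))/s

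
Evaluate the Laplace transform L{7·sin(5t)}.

L{sin(ωt)} = ω/(s² + ω²), so L{sin(5t)} = 5/(s² + 25). Then L{7·sin(5t)} = 7·5/(s² + 25) = 35/(s² + 25)

Final answer: 35/(s² + 25)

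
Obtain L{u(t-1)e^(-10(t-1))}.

u(t-a)f(t-a) with f(t)=e^(-10t). L{e^(-10t)} = 1/(s+10). By time shift: e^(-s)/(s+10)

Final answer: e^(-s)/(s+10)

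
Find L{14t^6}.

L{t^n} = n!/s^(n+1). So L{14t^6} = 14·6!/s^7 = 10080/s^7

Final answer: 10080/s^7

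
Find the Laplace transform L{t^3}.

L{t^n} = n!/s^(n+1), so L{t^3} = 6/s^4

Final answer: 6/s^4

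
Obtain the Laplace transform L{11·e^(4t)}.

L{e^(at)} = 1/(s-a), so L{e^(4t)} = 1/(s-4). Then L{11·e^(4t)} = 11/(s-4)

Final answer: 11/(s-4)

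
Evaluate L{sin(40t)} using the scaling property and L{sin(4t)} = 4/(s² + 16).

Using L{f(at)} = (1/a)F(s/a) with a=10: L{sin(40t)} = (1/10) · 4/((s/10)² + 16) = (1/10) · 4·100/(s² + 1600) = 40/(s² + 1600)

Final answer: 40/(s² + 1600)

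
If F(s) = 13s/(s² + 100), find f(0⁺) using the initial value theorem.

f(0⁺) = lim_{s→∞} s·13s/(s² + 100) = lim_{s→∞} 13s²/(s² + 100) = 13

Final answer: 13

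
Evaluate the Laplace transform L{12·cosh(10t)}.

L{cosh(ωt)} = s/(s² - ω²), so L{cosh(10t)} = s/(s² - 100). Then L{12·cosh(10t)} = 12·s/(s² - 100) = 12s/(s² - 100)

Final answer: 12s/(s² - 100)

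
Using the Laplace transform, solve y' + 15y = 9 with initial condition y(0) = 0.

sY + 15Y = 9/s. Y = 9/(s(s+15)). Partial fractions: Y = 3/5/s - 3/5/(s+15)

Final answer: y(t) = 3/5(1 - e^(-15t))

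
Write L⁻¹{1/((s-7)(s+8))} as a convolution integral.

1/((s-7)(s+8)) = (1/(s-7))·(1/(s+8)) = L{e^(7t)}·L{e^(-8t)}. So f(t) = e^(7t)*e^(-8t) = ∫₀ᵗ e^(7τ)·e^(-8(t-τ)) dτ

Final answer: ∫₀ᵗ e^(7τ)·e^(-8(t-τ)) dτ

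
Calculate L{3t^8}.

L{t^n} = n!/s^(n+1). So L{3t^8} = 3·8!/s^9 = 120960/s^9

Final answer: 120960/s^9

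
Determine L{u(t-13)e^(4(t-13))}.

u(t-a)f(t-a) with f(t)=e^(4t). L{e^(4t)} = 1/(s-4). By time shift: e^(-13s)/(s-4)

Final answer: e^(-13s)/(s-4)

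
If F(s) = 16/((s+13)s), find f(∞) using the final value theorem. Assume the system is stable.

f(∞) = lim_{s→0} sF(s) = lim_{s→0} 16/(s+13) = 16/13

Final answer: 16/13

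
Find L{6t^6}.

L{t^n} = n!/s^(n+1). So L{6t^6} = 6·6!/s^7 = 4320/s^7

Final answer: 4320/s^7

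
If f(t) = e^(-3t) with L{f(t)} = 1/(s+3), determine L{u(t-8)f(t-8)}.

Time shift theorem: L{u(t-a)f(t-a)} = e^(-as)F(s). Here a=8, F(s) = 1/(s+3), so L{u(t-8)f(t-8)} = e^(-8s)·1/(s+3)

Final answer: e^(-8s)·1/(s+3)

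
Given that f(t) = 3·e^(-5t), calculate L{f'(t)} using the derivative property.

f(0) = 3, F(s) = 3/(s+5). L{f'(t)} = s·F(s) - f(0) = 3s/(s+5) - 3 = (3s - 3(s+5))/(s+5) = -15/(s+5)

Final answer: -15/(s+5)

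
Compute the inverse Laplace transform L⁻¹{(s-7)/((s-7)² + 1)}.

Using frequency shift, L⁻¹{(s-7)/((s-7)² + 1)} = e^(7t)·cos(t)

Final answer: e^(7t)·cos(t)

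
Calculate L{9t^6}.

L{t^n} = n!/s^(n+1). So L{9t^6} = 9·6!/s^7 = 6480/s^7

Final answer: 6480/s^7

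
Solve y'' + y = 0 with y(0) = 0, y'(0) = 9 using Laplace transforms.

L{y''} + 1L{y} = 0. s²Y - 0 - 9 + Y = 0. Y(s² + 1) = 9. Y = (9)/(s² + 1). Inverting: y(t) = 9sin(t)

Final answer: y(t) = 9sin(t)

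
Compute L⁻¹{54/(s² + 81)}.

This is the form c·a/(s² + a²) with a = 9, c = 6. L⁻¹ = 6·sin(9t)

Final answer: 6·sin(9t)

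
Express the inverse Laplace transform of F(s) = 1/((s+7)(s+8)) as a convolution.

1/((s+7)(s+8)) = (1/(s+7))·(1/(s+8)) = L{e^(-7t)}·L{e^(-8t)}. So f(t) = e^(-7t)*e^(-8t) = ∫₀ᵗ e^(-7τ)·e^(-8(t-τ)) dτ

Final answer: ∫₀ᵗ e^(-7τ)·e^(-8(t-τ)) dτ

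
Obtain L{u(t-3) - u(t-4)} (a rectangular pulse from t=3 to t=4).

L{u(t-a)} = e^(-as)/s. L{u(t-3) - u(t-4)} = (e^(-3s) - e^(-4s))/s

Final answer: (e^(-3s) - e^(-4s))/s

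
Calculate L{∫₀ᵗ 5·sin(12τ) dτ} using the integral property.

L{∫₀ᵗ f(τ)dτ} = F(s)/s with F(s) = 60/(s² + 144), so the result is (60/(s² + 144))/s = 60/(s(s² + 144))

Final answer: 60/(s(s² + 144))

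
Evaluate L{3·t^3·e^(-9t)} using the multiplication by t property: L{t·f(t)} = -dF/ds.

Using L{t^n·e^(at)} = n!/(s-a)^(n+1), L{t^3·e^(-9t)} = 6/(s+9)^4, so L{3·t^3·e^(-9t)} = 3·6/(s+9)^4 = 18/(s+9)^4

Final answer: 18/(s+9)^4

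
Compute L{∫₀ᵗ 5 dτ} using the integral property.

L{∫₀ᵗ f(τ)dτ} = F(s)/s with f(t) = 5. F(s) = 5/s, so L{∫₀ᵗ 5 dτ} = (5/s)/s = 5/s². (Check: ∫₀ᵗ 5 dτ = 5t.)

Final answer: 5/s²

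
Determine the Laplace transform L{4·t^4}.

L{t^n} = n!/s^(n+1), so L{t^4} = 24/s^5. Then L{4·t^4} = 4·24/s^5 = 96/s^5

Final answer: 96/s^5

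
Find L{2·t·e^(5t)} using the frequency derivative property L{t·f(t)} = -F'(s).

L{e^(5t)} = 1/(s-5). By frequency derivative: L{t·e^(5t)} = -d/ds[1/(s-5)] = -(-1)/(s-5)² = 1/(s-5)². Then L{2·t·e^(5t)} = 2·1/(s-5)² = 2/(s-5)²

Final answer: 2/(s-5)²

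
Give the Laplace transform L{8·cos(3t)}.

L{cos(ωt)} = s/(s² + ω²), so L{cos(3t)} = s/(s² + 9). Then L{8·cos(3t)} = 8·s/(s² + 9) = 8s/(s² + 9)

Final answer: 8s/(s² + 9)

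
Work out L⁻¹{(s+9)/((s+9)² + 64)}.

Using frequency shift: L⁻¹{(s-a)/((s-a)² + b²)} = e^(at)cos(bt). Here a=-9, b=8

Final answer: e^(-9t)·cos(8t)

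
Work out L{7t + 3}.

L{7t + 3} = 7·L{t} + 3·L{1} = 7/s² + 3/s

Final answer: 7/s² + 3/s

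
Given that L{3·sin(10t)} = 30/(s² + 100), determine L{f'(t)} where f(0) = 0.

L{f'(t)} = s·F(s) - f(0) = s·30/(s² + 100) - 0 = 30s/(s² + 100)

Final answer: 30s/(s² + 100)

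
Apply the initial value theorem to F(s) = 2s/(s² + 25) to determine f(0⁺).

f(0⁺) = lim_{s→∞} s·2s/(s² + 25) = lim_{s→∞} 2s²/(s² + 25) = 2

Final answer: 2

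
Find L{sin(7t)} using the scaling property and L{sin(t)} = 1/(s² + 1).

Using L{f(at)} = (1/a)F(s/a) with a=7: L{sin(7t)} = (1/7) · 1/((s/7)² + 1) = (1/7) · 1·49/(s² + 49) = 7/(s² + 49)

Final answer: 7/(s² + 49)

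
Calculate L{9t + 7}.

L{9t + 7} = 9·L{t} + 7·L{1} = 9/s² + 7/s

Final answer: 9/s² + 7/s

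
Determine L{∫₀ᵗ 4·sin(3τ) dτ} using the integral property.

L{∫₀ᵗ f(τ)dτ} = F(s)/s with F(s) = 12/(s² + 9), so the result is (12/(s² + 9))/s = 12/(s(s² + 9))

Final answer: 12/(s(s² + 9))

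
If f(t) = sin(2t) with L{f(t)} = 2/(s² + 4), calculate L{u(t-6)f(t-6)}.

Time shift theorem: L{u(t-a)f(t-a)} = e^(-as)F(s). Here a=6, F(s) = 2/(s² + 4), so L{u(t-6)f(t-6)} = e^(-6s)·2/(s² + 4)

Final answer: e^(-6s)·2/(s² + 4)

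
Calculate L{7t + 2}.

L{7t + 2} = 7·L{t} + 2·L{1} = 7/s² + 2/s

Final answer: 7/s² + 2/s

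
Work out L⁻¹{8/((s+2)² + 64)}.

Form: b/((s-a)² + b²) → e^(at)sin(bt). With a=-2, b=8

Final answer: e^(-2t)·sin(8t)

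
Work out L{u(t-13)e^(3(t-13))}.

u(t-a)f(t-a) with f(t)=e^(3t). L{e^(3t)} = 1/(s-3). By time shift: e^(-13s)/(s-3)

Final answer: e^(-13s)/(s-3)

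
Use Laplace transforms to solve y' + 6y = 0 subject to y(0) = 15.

L{y'} + 6L{y} = 0. sY - 15 + 6Y = 0. Y(s+6) = 15. Y = 15/(s+6)

Final answer: y(t) = 15e^(-6t)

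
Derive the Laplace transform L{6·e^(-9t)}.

L{e^(at)} = 1/(s-a), so L{e^(-9t)} = 1/(s+9). Then L{6·e^(-9t)} = 6/(s+9)

Final answer: 6/(s+9)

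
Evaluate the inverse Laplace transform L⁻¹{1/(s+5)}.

L⁻¹{1/(s-a)} = e^(at), so L⁻¹{1/(s+5)} = e^(-5t)

Final answer: e^(-5t)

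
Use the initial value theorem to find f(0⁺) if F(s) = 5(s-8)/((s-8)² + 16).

f(0⁺) = lim_{s→∞} sF(s) = lim_{s→∞} 5s(s-8)/((s-8)² + 16) = 5

Final answer: 5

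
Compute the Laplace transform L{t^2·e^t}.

L{t^n·e^(at)} = n!/(s-a)^(n+1), so L{t^2·e^t} = 2/(s-1)^3

Final answer: 2/(s-1)^3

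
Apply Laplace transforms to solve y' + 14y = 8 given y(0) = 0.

sY + 14Y = 8/s. Y = 8/(s(s+14)). Partial fractions: Y = 4/7/s - 4/7/(s+14)

Final answer: y(t) = 4/7(1 - e^(-14t))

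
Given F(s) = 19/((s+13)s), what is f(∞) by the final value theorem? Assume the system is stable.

f(∞) = lim_{s→0} sF(s) = lim_{s→0} 19/(s+13) = 19/13

Final answer: 19/13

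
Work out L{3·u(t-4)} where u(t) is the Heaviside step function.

L{u(t-a)} = e^(-as)/s. Here a=4, so L{u(t-4)} = e^(-4s)/s, and L{3·u(t-4)} = 3·e^(-4s)/s

Final answer: 3·e^(-4s)/s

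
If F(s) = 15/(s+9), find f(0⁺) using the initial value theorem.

f(0⁺) = lim_{s→∞} s·15/(s+9) = lim_{s→∞} 15s/(s+9) = 15

Final answer: 15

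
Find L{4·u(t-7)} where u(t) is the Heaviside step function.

L{u(t-a)} = e^(-as)/s. Here a=7, so L{u(t-7)} = e^(-7s)/s, and L{4·u(t-7)} = 4·e^(-7s)/s

Final answer: 4·e^(-7s)/s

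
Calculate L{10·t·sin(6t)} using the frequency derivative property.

L{sin(6t)} = 6/(s² + 36). By L{t·f(t)} = -F'(s): -d/ds[6/(s² + 36)] = -(6)·(-2s)/(s² + 36)² = 12s/(s² + 36)². Then L{10·t·sin(6t)} = 10·12s/(s² + 36)² = 120s/(s² + 36)²

Final answer: 120s/(s² + 36)²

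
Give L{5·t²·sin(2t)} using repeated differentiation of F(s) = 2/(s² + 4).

F(s) = 2/(s² + 4). F'(s) = -4s/(s² + 4)². F''(s) = -4(4 - 3s²)/(s² + 4)³ = (12s² - 16)/(s² + 4)³. So L{t²·sin(2t)} = (-1)² F''(s) = (12s² - 16)/(s² + 4)³. Then L{5·t²·sin(2t)} = 5·(12s² - 16)/(s² + 4)³ = (60s² - 80)/(s² + 4)³

Final answer: (60s² - 80)/(s² + 4)³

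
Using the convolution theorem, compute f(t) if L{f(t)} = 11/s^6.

11/s^6 = (11/s)·(1/s^5) = L{11}·L{t^4/24}. By convolution, f(t) = 11*t^4/24 = ∫₀ᵗ 11·τ^4/24 dτ = 11·t^5/120

Final answer: 11·t^5/120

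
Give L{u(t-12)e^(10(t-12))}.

u(t-a)f(t-a) with f(t)=e^(10t). L{e^(10t)} = 1/(s-10). By time shift: e^(-12s)/(s-10)

Final answer: e^(-12s)/(s-10)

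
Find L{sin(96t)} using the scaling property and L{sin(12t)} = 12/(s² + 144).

Using L{f(at)} = (1/a)F(s/a) with a=8: L{sin(96t)} = (1/8) · 12/((s/8)² + 144) = (1/8) · 12·64/(s² + 9216) = 96/(s² + 9216)

Final answer: 96/(s² + 9216)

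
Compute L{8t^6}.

L{t^n} = n!/s^(n+1). So L{8t^6} = 8·6!/s^7 = 5760/s^7

Final answer: 5760/s^7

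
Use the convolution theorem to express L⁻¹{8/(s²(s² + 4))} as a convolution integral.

8/(s²(s² + 4)) = (1/s²)·(8/(s² + 4)) = L{t}·L{4·sin(2t)}. So f(t) = t*(4·sin(2t)) = ∫₀ᵗ 4τ·sin(2(t-τ)) dτ

Final answer: ∫₀ᵗ 4τ·sin(2(t-τ)) dτ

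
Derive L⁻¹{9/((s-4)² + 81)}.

Form: b/((s-a)² + b²) → e^(at)sin(bt). With a=4, b=9

Final answer: e^(4t)·sin(9t)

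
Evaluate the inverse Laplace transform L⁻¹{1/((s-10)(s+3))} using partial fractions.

Decompose: A/(s-10) + B/(s+3). A = 1/13, B = -1/13. f(t) = (e^(10t) - e^(-3t))/13

Final answer: (e^(10t) - e^(-3t))/13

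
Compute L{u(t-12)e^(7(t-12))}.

u(t-a)f(t-a) with f(t)=e^(7t). L{e^(7t)} = 1/(s-7). By time shift: e^(-12s)/(s-7)

Final answer: e^(-12s)/(s-7)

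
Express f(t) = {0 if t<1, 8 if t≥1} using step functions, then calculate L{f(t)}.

f(t) = 8·u(t-1). L{u(t-1)} = e^(-s)/s, so L{f(t)} = 8·e^(-s)/s

Final answer: 8·e^(-s)/s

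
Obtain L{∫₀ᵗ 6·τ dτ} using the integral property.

L{∫₀ᵗ f(τ)dτ} = F(s)/s with f(t) = 6t. F(s) = 6/s^2, so L{∫₀ᵗ 6·τ dτ} = (6/s^2)/s = 6/s^3. (Check: ∫₀ᵗ 6·τ dτ = 6t^2/2.)

Final answer: 6/s^3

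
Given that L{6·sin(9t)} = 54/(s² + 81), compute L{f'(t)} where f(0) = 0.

L{f'(t)} = s·F(s) - f(0) = s·54/(s² + 81) - 0 = 54s/(s² + 81)

Final answer: 54s/(s² + 81)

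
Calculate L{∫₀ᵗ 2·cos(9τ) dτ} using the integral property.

L{∫₀ᵗ f(τ)dτ} = F(s)/s with F(s) = 2s/(s² + 81), so the result is (2s/(s² + 81))/s = 2/(s² + 81)

Final answer: 2/(s² + 81)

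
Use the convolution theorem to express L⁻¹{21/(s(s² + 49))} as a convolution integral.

21/(s(s² + 49)) = (1/s)·(21/(s² + 49)) = L{1}·L{3·sin(7t)}. So f(t) = 1*(3·sin(7t)) = ∫₀ᵗ 3·sin(7τ) dτ

Final answer: ∫₀ᵗ 3·sin(7τ) dτ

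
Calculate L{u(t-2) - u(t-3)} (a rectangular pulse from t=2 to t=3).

L{u(t-a)} = e^(-as)/s. L{u(t-2) - u(t-3)} = (e^(-2s) - e^(-3s))/s

Final answer: (e^(-2s) - e^(-3s))/s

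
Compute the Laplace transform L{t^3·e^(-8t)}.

L{t^n·e^(at)} = n!/(s-a)^(n+1), so L{t^3·e^(-8t)} = 6/(s+8)^4

Final answer: 6/(s+8)^4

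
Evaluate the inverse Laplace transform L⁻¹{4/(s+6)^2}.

L⁻¹{n!/(s-a)^(n+1)} = t^n·e^(at) with n=1, a=-6. So L⁻¹{1/(s+6)^2} = t·e^(-6t), and L⁻¹{4/(s+6)^2} = (4/1)·t·e^(-6t) = 4·t·e^(-6t)

Final answer: 4·t·e^(-6t)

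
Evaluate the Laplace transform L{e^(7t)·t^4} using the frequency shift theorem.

L{e^(at)·t^n} = n!/(s-a)^(n+1), so L{e^(7t)·t^4} = 24/(s-7)^5

Final answer: 24/(s-7)^5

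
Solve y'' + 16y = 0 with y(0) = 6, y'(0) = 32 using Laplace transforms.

L{y''} + 16L{y} = 0. s²Y - 6s - 32 + 16Y = 0. Y(s² + 16) = 6s + 32. Y = (6s + 32)/(s² + 16). Inverting: y(t) = 6cos(4t) + 8sin(4t)

Final answer: y(t) = 6cos(4t) + 8sin(4t)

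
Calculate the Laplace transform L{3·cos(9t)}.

L{cos(ωt)} = s/(s² + ω²), so L{cos(9t)} = s/(s² + 81). Then L{3·cos(9t)} = 3·s/(s² + 81) = 3s/(s² + 81)

Final answer: 3s/(s² + 81)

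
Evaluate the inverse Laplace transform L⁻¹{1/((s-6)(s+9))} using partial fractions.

Decompose: A/(s-6) + B/(s+9). A = 1/15, B = -1/15. f(t) = (e^(6t) - e^(-9t))/15

Final answer: (e^(6t) - e^(-9t))/15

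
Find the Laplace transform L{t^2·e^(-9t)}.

L{t^n·e^(at)} = n!/(s-a)^(n+1), so L{t^2·e^(-9t)} = 2/(s+9)^3

Final answer: 2/(s+9)^3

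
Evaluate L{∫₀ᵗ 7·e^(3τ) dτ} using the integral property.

L{∫₀ᵗ f(τ)dτ} = F(s)/s with F(s) = 7/(s-3), so L{∫₀ᵗ 7·e^(3τ) dτ} = 7/(s(s-3))

Final answer: 7/(s(s-3))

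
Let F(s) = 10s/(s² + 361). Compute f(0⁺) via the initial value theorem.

f(0⁺) = lim_{s→∞} s·10s/(s² + 361) = lim_{s→∞} 10s²/(s² + 361) = 10

Final answer: 10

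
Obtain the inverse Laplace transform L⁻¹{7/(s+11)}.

L⁻¹{1/(s-a)} = e^(at), so L⁻¹{1/(s+11)} = e^(-11t), and L⁻¹{7/(s+11)} = 7·e^(-11t)

Final answer: 7·e^(-11t)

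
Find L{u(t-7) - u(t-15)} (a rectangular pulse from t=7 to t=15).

L{u(t-a)} = e^(-as)/s. L{u(t-7) - u(t-15)} = (e^(-7s) - e^(-15s))/s

Final answer: (e^(-7s) - e^(-15s))/s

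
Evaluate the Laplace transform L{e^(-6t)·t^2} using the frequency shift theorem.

L{e^(at)·t^n} = n!/(s-a)^(n+1), so L{e^(-6t)·t^2} = 2/(s+6)^3

Final answer: 2/(s+6)^3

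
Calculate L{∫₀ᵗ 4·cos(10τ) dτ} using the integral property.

L{∫₀ᵗ f(τ)dτ} = F(s)/s with F(s) = 4s/(s² + 100), so the result is (4s/(s² + 100))/s = 4/(s² + 100)

Final answer: 4/(s² + 100)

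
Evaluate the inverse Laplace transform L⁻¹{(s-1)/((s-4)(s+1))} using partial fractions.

Using partial fractions, f(t) = (3e^(4t) + 2e^(-t))/5

Final answer: (3e^(4t) + 2e^(-t))/5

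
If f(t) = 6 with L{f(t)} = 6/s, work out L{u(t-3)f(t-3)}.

Time shift theorem: L{u(t-a)f(t-a)} = e^(-as)F(s). Here a=3, F(s) = 6/s, so L{u(t-3)f(t-3)} = e^(-3s)·6/s

Final answer: e^(-3s)·6/s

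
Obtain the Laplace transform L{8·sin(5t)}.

L{sin(ωt)} = ω/(s² + ω²), so L{sin(5t)} = 5/(s² + 25). Then L{8·sin(5t)} = 8·5/(s² + 25) = 40/(s² + 25)

Final answer: 40/(s² + 25)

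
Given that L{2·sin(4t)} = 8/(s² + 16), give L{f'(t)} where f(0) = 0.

L{f'(t)} = s·F(s) - f(0) = s·8/(s² + 16) - 0 = 8s/(s² + 16)

Final answer: 8s/(s² + 16)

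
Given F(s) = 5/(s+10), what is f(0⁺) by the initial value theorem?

f(0⁺) = lim_{s→∞} s·5/(s+10) = lim_{s→∞} 5s/(s+10) = 5

Final answer: 5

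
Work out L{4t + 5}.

L{4t + 5} = 4·L{t} + 5·L{1} = 4/s² + 5/s

Final answer: 4/s² + 5/s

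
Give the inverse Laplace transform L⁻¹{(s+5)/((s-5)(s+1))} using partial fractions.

Using partial fractions, f(t) = (10e^(5t) - 4e^(-t))/6

Final answer: (10e^(5t) - 4e^(-t))/6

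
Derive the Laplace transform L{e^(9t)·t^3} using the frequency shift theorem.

L{e^(at)·t^n} = n!/(s-a)^(n+1), so L{e^(9t)·t^3} = 6/(s-9)^4

Final answer: 6/(s-9)^4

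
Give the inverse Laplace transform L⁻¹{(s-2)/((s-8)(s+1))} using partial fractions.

Using partial fractions, f(t) = (6e^(8t) + 3e^(-t))/9

Final answer: (6e^(8t) + 3e^(-t))/9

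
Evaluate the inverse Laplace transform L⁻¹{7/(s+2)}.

L⁻¹{1/(s-a)} = e^(at), so L⁻¹{1/(s+2)} = e^(-2t), and L⁻¹{7/(s+2)} = 7·e^(-2t)

Final answer: 7·e^(-2t)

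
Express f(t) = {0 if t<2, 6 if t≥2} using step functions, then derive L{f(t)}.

f(t) = 6·u(t-2). L{u(t-2)} = e^(-2s)/s, so L{f(t)} = 6·e^(-2s)/s

Final answer: 6·e^(-2s)/s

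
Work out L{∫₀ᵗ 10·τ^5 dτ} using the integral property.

L{∫₀ᵗ f(τ)dτ} = F(s)/s with f(t) = 10t^5. F(s) = 1200/s^6, so L{∫₀ᵗ 10·τ^5 dτ} = (1200/s^6)/s = 1200/s^7. (Check: ∫₀ᵗ 10·τ^5 dτ = 10t^6/6.)

Final answer: 1200/s^7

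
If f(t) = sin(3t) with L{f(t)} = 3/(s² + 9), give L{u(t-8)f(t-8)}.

Time shift theorem: L{u(t-a)f(t-a)} = e^(-as)F(s). Here a=8, F(s) = 3/(s² + 9), so L{u(t-8)f(t-8)} = e^(-8s)·3/(s² + 9)

Final answer: e^(-8s)·3/(s² + 9)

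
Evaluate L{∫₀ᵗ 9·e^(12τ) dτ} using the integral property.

L{∫₀ᵗ f(τ)dτ} = F(s)/s with F(s) = 9/(s-12), so L{∫₀ᵗ 9·e^(12τ) dτ} = 9/(s(s-12))

Final answer: 9/(s(s-12))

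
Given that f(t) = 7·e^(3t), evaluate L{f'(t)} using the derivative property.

f(0) = 7, F(s) = 7/(s-3). L{f'(t)} = s·F(s) - f(0) = 7s/(s-3) - 7 = (7s - 7(s-3))/(s-3) = 21/(s-3)

Final answer: 21/(s-3)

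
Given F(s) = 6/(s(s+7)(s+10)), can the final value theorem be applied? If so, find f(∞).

Poles of sF(s) = 6/((s+7)(s+10)) are at s = -7 and s = -10, both in the left half-plane. Theorem applies. f(∞) = lim_{s→0} sF(s) = 6/(7·10) = 3/35

Final answer: 3/35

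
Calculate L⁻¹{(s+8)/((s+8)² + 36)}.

Using frequency shift: L⁻¹{(s-a)/((s-a)² + b²)} = e^(at)cos(bt). Here a=-8, b=6

Final answer: e^(-8t)·cos(6t)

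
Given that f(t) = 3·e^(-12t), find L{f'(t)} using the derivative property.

f(0) = 3, F(s) = 3/(s+12). L{f'(t)} = s·F(s) - f(0) = 3s/(s+12) - 3 = (3s - 3(s+12))/(s+12) = -36/(s+12)

Final answer: -36/(s+12)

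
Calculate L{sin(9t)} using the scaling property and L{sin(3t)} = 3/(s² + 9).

Using L{f(at)} = (1/a)F(s/a) with a=3: L{sin(9t)} = (1/3) · 3/((s/3)² + 9) = (1/3) · 3·9/(s² + 81) = 9/(s² + 81)

Final answer: 9/(s² + 81)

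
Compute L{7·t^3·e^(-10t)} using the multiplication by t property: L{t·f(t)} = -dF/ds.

Using L{t^n·e^(at)} = n!/(s-a)^(n+1), L{t^3·e^(-10t)} = 6/(s+10)^4, so L{7·t^3·e^(-10t)} = 7·6/(s+10)^4 = 42/(s+10)^4

Final answer: 42/(s+10)^4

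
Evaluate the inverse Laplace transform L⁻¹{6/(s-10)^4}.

L⁻¹{n!/(s-a)^(n+1)} = t^n·e^(at), so L⁻¹{6/(s-10)^4} = t^3·e^(10t)

Final answer: t^3·e^(10t)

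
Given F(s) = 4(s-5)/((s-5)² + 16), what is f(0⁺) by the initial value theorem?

f(0⁺) = lim_{s→∞} sF(s) = lim_{s→∞} 4s(s-5)/((s-5)² + 16) = 4

Final answer: 4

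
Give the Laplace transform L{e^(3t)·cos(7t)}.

L{e^(at)·cos(ωt)} = (s-a)/((s-a)² + ω²), so L{e^(3t)·cos(7t)} = (s-3)/((s-3)² + 49)

Final answer: (s-3)/((s-3)² + 49)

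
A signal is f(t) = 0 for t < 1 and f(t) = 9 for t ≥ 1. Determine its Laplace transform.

f(t) = 9·u(t-1). L{u(t-1)} = e^(-s)/s, so L{f(t)} = 9·e^(-s)/s

Final answer: 9·e^(-s)/s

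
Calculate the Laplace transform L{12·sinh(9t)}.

L{sinh(ωt)} = ω/(s² - ω²), so L{sinh(9t)} = 9/(s² - 81). Then L{12·sinh(9t)} = 12·9/(s² - 81) = 108/(s² - 81)

Final answer: 108/(s² - 81)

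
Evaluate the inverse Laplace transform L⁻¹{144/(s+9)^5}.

L⁻¹{n!/(s-a)^(n+1)} = t^n·e^(at) with n=4, a=-9. So L⁻¹{24/(s+9)^5} = t^4·e^(-9t), and L⁻¹{144/(s+9)^5} = (144/24)·t^4·e^(-9t) = 6·t^4·e^(-9t)

Final answer: 6·t^4·e^(-9t)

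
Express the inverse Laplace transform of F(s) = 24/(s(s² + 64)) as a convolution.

24/(s(s² + 64)) = (1/s)·(24/(s² + 64)) = L{1}·L{3·sin(8t)}. So f(t) = 1*(3·sin(8t)) = ∫₀ᵗ 3·sin(8τ) dτ

Final answer: ∫₀ᵗ 3·sin(8τ) dτ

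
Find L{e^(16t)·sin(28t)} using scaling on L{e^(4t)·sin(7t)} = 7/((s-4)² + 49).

Scaling with a=4: L{e^(16t)·sin(28t)} = (1/4) · 7/((s/4-4)² + 49). Simplifying: 28/((s-16)² + 784)

Final answer: 28/((s-16)² + 784)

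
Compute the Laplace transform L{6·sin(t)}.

L{sin(ωt)} = ω/(s² + ω²), so L{sin(t)} = 1/(s² + 1). Then L{6·sin(t)} = 6·1/(s² + 1) = 6/(s² + 1)

Final answer: 6/(s² + 1)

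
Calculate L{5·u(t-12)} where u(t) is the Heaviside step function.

L{u(t-a)} = e^(-as)/s. Here a=12, so L{u(t-12)} = e^(-12s)/s, and L{5·u(t-12)} = 5·e^(-12s)/s

Final answer: 5·e^(-12s)/s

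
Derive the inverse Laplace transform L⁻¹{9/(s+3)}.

L⁻¹{1/(s-a)} = e^(at), so L⁻¹{1/(s+3)} = e^(-3t), and L⁻¹{9/(s+3)} = 9·e^(-3t)

Final answer: 9·e^(-3t)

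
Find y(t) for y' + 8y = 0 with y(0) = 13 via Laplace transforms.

L{y'} + 8L{y} = 0. sY - 13 + 8Y = 0. Y(s+8) = 13. Y = 13/(s+8)

Final answer: y(t) = 13e^(-8t)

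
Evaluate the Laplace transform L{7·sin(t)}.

L{sin(ωt)} = ω/(s² + ω²), so L{sin(t)} = 1/(s² + 1). Then L{7·sin(t)} = 7·1/(s² + 1) = 7/(s² + 1)

Final answer: 7/(s² + 1)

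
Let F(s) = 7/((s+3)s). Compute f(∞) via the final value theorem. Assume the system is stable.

f(∞) = lim_{s→0} sF(s) = lim_{s→0} 7/(s+3) = 7/3

Final answer: 7/3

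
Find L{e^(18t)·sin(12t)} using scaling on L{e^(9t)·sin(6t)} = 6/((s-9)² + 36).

Scaling with a=2: L{e^(18t)·sin(12t)} = (1/2) · 6/((s/2-9)² + 36). Simplifying: 12/((s-18)² + 144)

Final answer: 12/((s-18)² + 144)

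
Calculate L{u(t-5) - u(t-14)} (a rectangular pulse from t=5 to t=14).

L{u(t-a)} = e^(-as)/s. L{u(t-5) - u(t-14)} = (e^(-5s) - e^(-14s))/s

Final answer: (e^(-5s) - e^(-14s))/s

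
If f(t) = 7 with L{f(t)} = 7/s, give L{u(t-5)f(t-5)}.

Time shift theorem: L{u(t-a)f(t-a)} = e^(-as)F(s). Here a=5, F(s) = 7/s, so L{u(t-5)f(t-5)} = e^(-5s)·7/s

Final answer: e^(-5s)·7/s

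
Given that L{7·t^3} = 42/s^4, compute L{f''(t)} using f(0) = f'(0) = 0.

L{f''(t)} = s²F(s) - sf(0) - f'(0) = s²·42/s^4 - 0 - 0 = 42/s^2

Final answer: 42/s^2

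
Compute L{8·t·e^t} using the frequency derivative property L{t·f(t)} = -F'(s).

L{e^t} = 1/(s-1). By frequency derivative: L{t·e^t} = -d/ds[1/(s-1)] = -(-1)/(s-1)² = 1/(s-1)². Then L{8·t·e^t} = 8·1/(s-1)² = 8/(s-1)²

Final answer: 8/(s-1)²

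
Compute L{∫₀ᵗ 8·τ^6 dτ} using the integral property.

L{∫₀ᵗ f(τ)dτ} = F(s)/s with f(t) = 8t^6. F(s) = 5760/s^7, so L{∫₀ᵗ 8·τ^6 dτ} = (5760/s^7)/s = 5760/s^8. (Check: ∫₀ᵗ 8·τ^6 dτ = 8t^7/7.)

Final answer: 5760/s^8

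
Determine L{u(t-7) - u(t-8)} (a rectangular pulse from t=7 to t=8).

L{u(t-a)} = e^(-as)/s. L{u(t-7) - u(t-8)} = (e^(-7s) - e^(-8s))/s

Final answer: (e^(-7s) - e^(-8s))/s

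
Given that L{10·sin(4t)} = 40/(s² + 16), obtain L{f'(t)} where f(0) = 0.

L{f'(t)} = s·F(s) - f(0) = s·40/(s² + 16) - 0 = 40s/(s² + 16)

Final answer: 40s/(s² + 16)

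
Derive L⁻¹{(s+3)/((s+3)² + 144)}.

Using frequency shift: L⁻¹{(s-a)/((s-a)² + b²)} = e^(at)cos(bt). Here a=-3, b=12

Final answer: e^(-3t)·cos(12t)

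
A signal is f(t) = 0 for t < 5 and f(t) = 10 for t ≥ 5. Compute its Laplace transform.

f(t) = 10·u(t-5). L{u(t-5)} = e^(-5s)/s, so L{f(t)} = 10·e^(-5s)/s

Final answer: 10·e^(-5s)/s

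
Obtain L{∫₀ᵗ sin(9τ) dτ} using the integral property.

L{∫₀ᵗ f(τ)dτ} = F(s)/s with F(s) = 9/(s² + 81), so the result is (9/(s² + 81))/s = 9/(s(s² + 81))

Final answer: 9/(s(s² + 81))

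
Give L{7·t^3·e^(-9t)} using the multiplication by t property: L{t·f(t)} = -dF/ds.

Using L{t^n·e^(at)} = n!/(s-a)^(n+1), L{t^3·e^(-9t)} = 6/(s+9)^4, so L{7·t^3·e^(-9t)} = 7·6/(s+9)^4 = 42/(s+9)^4

Final answer: 42/(s+9)^4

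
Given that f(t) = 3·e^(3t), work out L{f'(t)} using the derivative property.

f(0) = 3, F(s) = 3/(s-3). L{f'(t)} = s·F(s) - f(0) = 3s/(s-3) - 3 = (3s - 3(s-3))/(s-3) = 9/(s-3)

Final answer: 9/(s-3)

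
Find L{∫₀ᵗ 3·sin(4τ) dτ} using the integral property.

L{∫₀ᵗ f(τ)dτ} = F(s)/s with F(s) = 12/(s² + 16), so the result is (12/(s² + 16))/s = 12/(s(s² + 16))

Final answer: 12/(s(s² + 16))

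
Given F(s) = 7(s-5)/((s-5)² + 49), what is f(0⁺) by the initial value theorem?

f(0⁺) = lim_{s→∞} sF(s) = lim_{s→∞} 7s(s-5)/((s-5)² + 49) = 7

Final answer: 7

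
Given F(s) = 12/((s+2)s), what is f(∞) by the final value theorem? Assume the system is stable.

f(∞) = lim_{s→0} sF(s) = lim_{s→0} 12/(s+2) = 6

Final answer: 6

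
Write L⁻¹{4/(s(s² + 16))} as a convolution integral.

4/(s(s² + 16)) = (1/s)·(4/(s² + 16)) = L{1}·L{sin(4t)}. So f(t) = 1*(sin(4t)) = ∫₀ᵗ sin(4τ) dτ

Final answer: ∫₀ᵗ sin(4τ) dτ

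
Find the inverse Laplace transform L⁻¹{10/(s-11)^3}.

L⁻¹{n!/(s-a)^(n+1)} = t^n·e^(at) with n=2, a=11. So L⁻¹{2/(s-11)^3} = t^2·e^(11t), and L⁻¹{10/(s-11)^3} = (10/2)·t^2·e^(11t) = 5·t^2·e^(11t)

Final answer: 5·t^2·e^(11t)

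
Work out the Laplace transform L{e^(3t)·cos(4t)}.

L{e^(at)·cos(ωt)} = (s-a)/((s-a)² + ω²), so L{e^(3t)·cos(4t)} = (s-3)/((s-3)² + 16)

Final answer: (s-3)/((s-3)² + 16)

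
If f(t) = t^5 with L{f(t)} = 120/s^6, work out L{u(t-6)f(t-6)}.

Time shift theorem: L{u(t-a)f(t-a)} = e^(-as)F(s). Here a=6, F(s) = 120/s^6, so L{u(t-6)f(t-6)} = e^(-6s)·120/s^6

Final answer: e^(-6s)·120/s^6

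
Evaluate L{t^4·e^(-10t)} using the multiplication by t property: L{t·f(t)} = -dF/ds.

Using L{t^n·e^(at)} = n!/(s-a)^(n+1), L{t^4·e^(-10t)} = 24/(s+10)^5

Final answer: 24/(s+10)^5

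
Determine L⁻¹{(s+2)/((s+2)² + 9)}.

Using frequency shift: L⁻¹{(s-a)/((s-a)² + b²)} = e^(at)cos(bt). Here a=-2, b=3

Final answer: e^(-2t)·cos(3t)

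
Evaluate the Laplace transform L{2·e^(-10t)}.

L{e^(at)} = 1/(s-a), so L{e^(-10t)} = 1/(s+10). Then L{2·e^(-10t)} = 2/(s+10)

Final answer: 2/(s+10)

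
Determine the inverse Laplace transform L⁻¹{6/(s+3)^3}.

L⁻¹{n!/(s-a)^(n+1)} = t^n·e^(at) with n=2, a=-3. So L⁻¹{2/(s+3)^3} = t^2·e^(-3t), and L⁻¹{6/(s+3)^3} = (6/2)·t^2·e^(-3t) = 3·t^2·e^(-3t)

Final answer: 3·t^2·e^(-3t)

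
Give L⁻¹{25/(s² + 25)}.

This is the form c·a/(s² + a²) with a = 5, c = 5. L⁻¹ = 5·sin(5t)

Final answer: 5·sin(5t)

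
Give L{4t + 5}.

L{4t + 5} = 4·L{t} + 5·L{1} = 4/s² + 5/s

Final answer: 4/s² + 5/s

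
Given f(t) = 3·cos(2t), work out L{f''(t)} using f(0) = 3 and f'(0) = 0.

F(s) = 3s/(s² + 4). L{f''(t)} = s²F(s) - sf(0) - f'(0) = 3s³/(s² + 4) - 3s = (3s³ - 3s(s² + 4))/(s² + 4) = -12s/(s² + 4)

Final answer: -12s/(s² + 4)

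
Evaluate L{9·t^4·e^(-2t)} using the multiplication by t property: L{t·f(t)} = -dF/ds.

Using L{t^n·e^(at)} = n!/(s-a)^(n+1), L{t^4·e^(-2t)} = 24/(s+2)^5, so L{9·t^4·e^(-2t)} = 9·24/(s+2)^5 = 216/(s+2)^5

Final answer: 216/(s+2)^5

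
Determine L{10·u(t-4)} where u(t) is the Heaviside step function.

L{u(t-a)} = e^(-as)/s. Here a=4, so L{u(t-4)} = e^(-4s)/s, and L{10·u(t-4)} = 10·e^(-4s)/s

Final answer: 10·e^(-4s)/s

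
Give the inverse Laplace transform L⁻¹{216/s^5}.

L⁻¹{n!/s^(n+1)} = t^n with n=4. So L⁻¹{24/s^5} = t^4, and L⁻¹{216/s^5} = (216/24)·t^4 = 9·t^4

Final answer: 9·t^4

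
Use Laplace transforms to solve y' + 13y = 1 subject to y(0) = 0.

sY + 13Y = 1/s. Y = 1/(s(s+13)). Partial fractions: Y = 1/13/s - 1/13/(s+13)

Final answer: y(t) = 1/13(1 - e^(-13t))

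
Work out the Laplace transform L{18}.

L{18} = 18 · L{1} = 18/s

Final answer: 18/s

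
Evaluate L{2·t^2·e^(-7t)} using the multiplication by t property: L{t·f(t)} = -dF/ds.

Using L{t^n·e^(at)} = n!/(s-a)^(n+1), L{t^2·e^(-7t)} = 2/(s+7)^3, so L{2·t^2·e^(-7t)} = 2·2/(s+7)^3 = 4/(s+7)^3

Final answer: 4/(s+7)^3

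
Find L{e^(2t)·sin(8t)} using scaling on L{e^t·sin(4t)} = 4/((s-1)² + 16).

Scaling with a=2: L{e^(2t)·sin(8t)} = (1/2) · 4/((s/2-1)² + 16). Simplifying: 8/((s-2)² + 64)

Final answer: 8/((s-2)² + 64)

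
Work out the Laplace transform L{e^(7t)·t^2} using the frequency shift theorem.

L{e^(at)·t^n} = n!/(s-a)^(n+1), so L{e^(7t)·t^2} = 2/(s-7)^3

Final answer: 2/(s-7)^3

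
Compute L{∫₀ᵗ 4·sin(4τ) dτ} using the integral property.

L{∫₀ᵗ f(τ)dτ} = F(s)/s with F(s) = 16/(s² + 16), so the result is (16/(s² + 16))/s = 16/(s(s² + 16))

Final answer: 16/(s(s² + 16))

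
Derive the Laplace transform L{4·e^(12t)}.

L{e^(at)} = 1/(s-a), so L{e^(12t)} = 1/(s-12). Then L{4·e^(12t)} = 4/(s-12)

Final answer: 4/(s-12)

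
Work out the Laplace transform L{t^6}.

L{t^n} = n!/s^(n+1), so L{t^6} = 720/s^7

Final answer: 720/s^7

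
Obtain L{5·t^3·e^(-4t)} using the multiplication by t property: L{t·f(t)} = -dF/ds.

Using L{t^n·e^(at)} = n!/(s-a)^(n+1), L{t^3·e^(-4t)} = 6/(s+4)^4, so L{5·t^3·e^(-4t)} = 5·6/(s+4)^4 = 30/(s+4)^4

Final answer: 30/(s+4)^4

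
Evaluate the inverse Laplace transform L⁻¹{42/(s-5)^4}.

L⁻¹{n!/(s-a)^(n+1)} = t^n·e^(at) with n=3, a=5. So L⁻¹{6/(s-5)^4} = t^3·e^(5t), and L⁻¹{42/(s-5)^4} = (42/6)·t^3·e^(5t) = 7·t^3·e^(5t)

Final answer: 7·t^3·e^(5t)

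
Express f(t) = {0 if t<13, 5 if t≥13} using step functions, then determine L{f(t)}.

f(t) = 5·u(t-13). L{u(t-13)} = e^(-13s)/s, so L{f(t)} = 5·e^(-13s)/s

Final answer: 5·e^(-13s)/s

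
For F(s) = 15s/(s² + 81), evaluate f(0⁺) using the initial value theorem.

f(0⁺) = lim_{s→∞} s·15s/(s² + 81) = lim_{s→∞} 15s²/(s² + 81) = 15

Final answer: 15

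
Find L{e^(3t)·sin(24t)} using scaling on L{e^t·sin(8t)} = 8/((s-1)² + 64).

Scaling with a=3: L{e^(3t)·sin(24t)} = (1/3) · 8/((s/3-1)² + 64). Simplifying: 24/((s-3)² + 576)

Final answer: 24/((s-3)² + 576)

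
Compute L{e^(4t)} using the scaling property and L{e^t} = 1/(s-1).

Using L{f(at)} = (1/a)F(s/a) with a=4 and f(t) = e^t: L{e^(4t)} = (1/4) · 1/((s/4)-1) = (1/4) · 4/(s-4) = 1/(s-4)

Final answer: 1/(s-4)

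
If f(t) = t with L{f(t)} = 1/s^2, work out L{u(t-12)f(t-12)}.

Time shift theorem: L{u(t-a)f(t-a)} = e^(-as)F(s). Here a=12, F(s) = 1/s^2, so L{u(t-12)f(t-12)} = e^(-12s)·1/s^2

Final answer: e^(-12s)·1/s^2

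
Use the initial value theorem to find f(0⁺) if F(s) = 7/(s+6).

f(0⁺) = lim_{s→∞} s·7/(s+6) = lim_{s→∞} 7s/(s+6) = 7

Final answer: 7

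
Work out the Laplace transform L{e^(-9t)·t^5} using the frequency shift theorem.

L{e^(at)·t^n} = n!/(s-a)^(n+1), so L{e^(-9t)·t^5} = 120/(s+9)^6

Final answer: 120/(s+9)^6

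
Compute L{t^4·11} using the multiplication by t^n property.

L{11} = 11/s. d^1/ds^1[1/s] = -1/s². d^2/ds^2[1/s] = 2/s^3. d^3/ds^3[1/s] = -6/s^4. d^4/ds^4[1/s] = 24/s^5. So L{t^4} = (-1)^{4}·24/s^5 = 24/s^5. Then L{t^4·11} = 11·24/s^5 = 264/s^5

Final answer: 264/s^5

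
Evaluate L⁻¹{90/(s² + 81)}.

This is the form c·a/(s² + a²) with a = 9, c = 10. L⁻¹ = 10·sin(9t)

Final answer: 10·sin(9t)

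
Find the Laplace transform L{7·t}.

L{t^n} = n!/s^(n+1), so L{t} = 1/s^2. Then L{7·t} = 7·1/s^2 = 7/s^2

Final answer: 7/s^2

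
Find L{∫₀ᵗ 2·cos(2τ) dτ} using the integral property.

L{∫₀ᵗ f(τ)dτ} = F(s)/s with F(s) = 2s/(s² + 4), so the result is (2s/(s² + 4))/s = 2/(s² + 4)

Final answer: 2/(s² + 4)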